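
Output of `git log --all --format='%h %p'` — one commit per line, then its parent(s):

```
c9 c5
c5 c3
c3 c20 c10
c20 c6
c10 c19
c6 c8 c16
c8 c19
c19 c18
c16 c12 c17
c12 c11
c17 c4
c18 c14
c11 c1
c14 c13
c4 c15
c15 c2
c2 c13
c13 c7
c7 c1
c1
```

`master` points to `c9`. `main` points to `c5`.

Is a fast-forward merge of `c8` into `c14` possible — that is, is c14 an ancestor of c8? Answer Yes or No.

A fast-forward from c14 to c8 is possible iff c14 is an ancestor of c8.
Ancestors of c8: {c1, c13, c14, c18, c19, c7, c8}.
c14 is among them, so fast-forward is possible.

Yes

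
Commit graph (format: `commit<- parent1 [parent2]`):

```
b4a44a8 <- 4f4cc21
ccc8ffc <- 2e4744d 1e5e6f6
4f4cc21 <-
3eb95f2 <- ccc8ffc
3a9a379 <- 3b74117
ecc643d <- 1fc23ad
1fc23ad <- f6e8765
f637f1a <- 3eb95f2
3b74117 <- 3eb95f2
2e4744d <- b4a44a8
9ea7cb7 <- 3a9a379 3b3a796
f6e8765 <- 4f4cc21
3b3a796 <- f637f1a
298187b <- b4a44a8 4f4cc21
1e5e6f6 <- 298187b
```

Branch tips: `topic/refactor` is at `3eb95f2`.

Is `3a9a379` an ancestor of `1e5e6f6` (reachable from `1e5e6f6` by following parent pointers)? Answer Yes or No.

Ancestors of 1e5e6f6: {1e5e6f6, 298187b, 4f4cc21, b4a44a8}.
3a9a379 is not in that set, so it is not an ancestor of 1e5e6f6.

No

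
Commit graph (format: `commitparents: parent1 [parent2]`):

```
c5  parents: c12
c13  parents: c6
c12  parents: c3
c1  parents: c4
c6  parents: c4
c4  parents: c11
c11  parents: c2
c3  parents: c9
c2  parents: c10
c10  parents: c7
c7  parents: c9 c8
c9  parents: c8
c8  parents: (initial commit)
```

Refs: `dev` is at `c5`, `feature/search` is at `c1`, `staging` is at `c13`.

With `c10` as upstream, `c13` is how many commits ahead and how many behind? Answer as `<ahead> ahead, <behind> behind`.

Reachable from c13: {c10, c11, c13, c2, c4, c6, c7, c8, c9}.
Reachable from c10: {c10, c7, c8, c9}.
Only in c13's history (ahead): {c11, c13, c2, c4, c6} — 5.
Only in c10's history (behind): {} — 0.

5 ahead, 0 behind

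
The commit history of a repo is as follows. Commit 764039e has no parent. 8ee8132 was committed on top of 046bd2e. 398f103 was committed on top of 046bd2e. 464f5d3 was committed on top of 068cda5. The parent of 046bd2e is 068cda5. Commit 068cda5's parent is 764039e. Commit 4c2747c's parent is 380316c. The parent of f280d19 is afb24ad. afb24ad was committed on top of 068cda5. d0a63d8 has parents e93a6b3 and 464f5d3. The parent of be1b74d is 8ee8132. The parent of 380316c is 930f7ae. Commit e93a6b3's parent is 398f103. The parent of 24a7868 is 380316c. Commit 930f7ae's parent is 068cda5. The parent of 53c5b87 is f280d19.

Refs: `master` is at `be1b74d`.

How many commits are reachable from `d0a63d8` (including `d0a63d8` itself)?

Walking parent pointers from d0a63d8: reachable set = {046bd2e, 068cda5, 398f103, 464f5d3, 764039e, d0a63d8, e93a6b3}.
That is 7 commits.

7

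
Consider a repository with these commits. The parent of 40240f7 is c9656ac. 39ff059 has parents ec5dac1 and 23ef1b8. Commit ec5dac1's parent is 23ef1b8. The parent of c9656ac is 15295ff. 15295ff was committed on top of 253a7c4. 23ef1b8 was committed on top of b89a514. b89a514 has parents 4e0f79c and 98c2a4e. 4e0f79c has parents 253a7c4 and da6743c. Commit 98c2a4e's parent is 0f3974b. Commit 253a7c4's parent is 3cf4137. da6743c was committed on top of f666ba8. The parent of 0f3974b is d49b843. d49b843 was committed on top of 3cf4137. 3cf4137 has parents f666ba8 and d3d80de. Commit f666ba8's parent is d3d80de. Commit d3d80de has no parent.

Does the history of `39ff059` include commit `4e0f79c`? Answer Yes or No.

Ancestors of 39ff059 (commits reachable by following parents): {0f3974b, 23ef1b8, 253a7c4, 39ff059, 3cf4137, 4e0f79c, 98c2a4e, b89a514, d3d80de, d49b843, da6743c, ec5dac1, f666ba8}.
4e0f79c is in that set, so it is an ancestor of 39ff059.

Yes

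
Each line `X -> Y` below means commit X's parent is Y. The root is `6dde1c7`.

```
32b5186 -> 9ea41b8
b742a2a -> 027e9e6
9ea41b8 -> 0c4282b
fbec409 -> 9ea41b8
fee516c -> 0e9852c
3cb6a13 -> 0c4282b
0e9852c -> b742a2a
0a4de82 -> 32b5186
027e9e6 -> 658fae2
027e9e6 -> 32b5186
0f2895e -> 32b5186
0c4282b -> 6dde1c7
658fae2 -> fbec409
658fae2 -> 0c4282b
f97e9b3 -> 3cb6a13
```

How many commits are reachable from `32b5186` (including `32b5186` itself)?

Walking parent pointers from 32b5186: reachable set = {0c4282b, 32b5186, 6dde1c7, 9ea41b8}.
That is 4 commits.

4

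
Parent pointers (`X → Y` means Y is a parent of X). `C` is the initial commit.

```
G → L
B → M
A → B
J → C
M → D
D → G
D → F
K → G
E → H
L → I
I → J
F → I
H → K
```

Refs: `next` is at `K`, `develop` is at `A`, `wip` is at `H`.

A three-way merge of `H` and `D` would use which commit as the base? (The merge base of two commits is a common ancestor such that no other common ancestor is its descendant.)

G

Ancestors of H: {C, G, H, I, J, K, L}.
Ancestors of D: {C, D, F, G, I, J, L}.
Common ancestors: {C, G, I, J, L}.
Among these, G is not an ancestor of any other common ancestor — it is the merge base.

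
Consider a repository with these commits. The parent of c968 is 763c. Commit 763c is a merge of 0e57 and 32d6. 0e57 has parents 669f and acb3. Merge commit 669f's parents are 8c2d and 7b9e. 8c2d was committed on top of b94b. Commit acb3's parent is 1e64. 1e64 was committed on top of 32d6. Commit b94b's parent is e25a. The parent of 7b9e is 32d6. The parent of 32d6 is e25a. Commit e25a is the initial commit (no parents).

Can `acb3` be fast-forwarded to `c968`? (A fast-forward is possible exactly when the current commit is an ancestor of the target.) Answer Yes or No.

A fast-forward from acb3 to c968 is possible iff acb3 is an ancestor of c968.
Ancestors of c968: {0e57, 1e64, 32d6, 669f, 763c, 7b9e, 8c2d, acb3, b94b, c968, e25a}.
acb3 is among them, so fast-forward is possible.

Yes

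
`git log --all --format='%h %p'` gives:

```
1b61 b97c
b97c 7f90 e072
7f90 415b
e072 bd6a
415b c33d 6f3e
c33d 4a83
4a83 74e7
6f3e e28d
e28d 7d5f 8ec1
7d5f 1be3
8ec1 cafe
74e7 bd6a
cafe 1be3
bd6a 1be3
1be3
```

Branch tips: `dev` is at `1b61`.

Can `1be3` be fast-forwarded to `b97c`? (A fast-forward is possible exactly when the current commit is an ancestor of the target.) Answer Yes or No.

Yes

A fast-forward from 1be3 to b97c is possible iff 1be3 is an ancestor of b97c.
Ancestors of b97c: {1be3, 415b, 4a83, 6f3e, 74e7, 7d5f, 7f90, 8ec1, b97c, bd6a, c33d, cafe, e072, e28d}.
1be3 is among them, so fast-forward is possible.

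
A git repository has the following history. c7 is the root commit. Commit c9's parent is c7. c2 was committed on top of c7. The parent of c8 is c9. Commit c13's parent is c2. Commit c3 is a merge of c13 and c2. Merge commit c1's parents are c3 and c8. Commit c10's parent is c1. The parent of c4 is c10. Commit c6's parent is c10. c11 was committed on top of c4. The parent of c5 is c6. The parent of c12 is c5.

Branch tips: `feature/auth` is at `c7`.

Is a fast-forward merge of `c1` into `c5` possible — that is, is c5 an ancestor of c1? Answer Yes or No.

A fast-forward from c5 to c1 is possible iff c5 is an ancestor of c1.
Ancestors of c1: {c1, c13, c2, c3, c7, c8, c9}.
c5 is not among them, so fast-forward is not possible.

No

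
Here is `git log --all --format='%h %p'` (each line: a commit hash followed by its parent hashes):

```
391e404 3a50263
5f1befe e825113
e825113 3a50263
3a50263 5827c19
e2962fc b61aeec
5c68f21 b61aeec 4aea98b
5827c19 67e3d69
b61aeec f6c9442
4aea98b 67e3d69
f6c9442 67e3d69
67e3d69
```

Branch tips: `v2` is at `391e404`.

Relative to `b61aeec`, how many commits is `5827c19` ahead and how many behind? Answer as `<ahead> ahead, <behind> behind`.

1 ahead, 2 behind

Reachable from 5827c19: {5827c19, 67e3d69}.
Reachable from b61aeec: {67e3d69, b61aeec, f6c9442}.
Only in 5827c19's history (ahead): {5827c19} — 1.
Only in b61aeec's history (behind): {b61aeec, f6c9442} — 2.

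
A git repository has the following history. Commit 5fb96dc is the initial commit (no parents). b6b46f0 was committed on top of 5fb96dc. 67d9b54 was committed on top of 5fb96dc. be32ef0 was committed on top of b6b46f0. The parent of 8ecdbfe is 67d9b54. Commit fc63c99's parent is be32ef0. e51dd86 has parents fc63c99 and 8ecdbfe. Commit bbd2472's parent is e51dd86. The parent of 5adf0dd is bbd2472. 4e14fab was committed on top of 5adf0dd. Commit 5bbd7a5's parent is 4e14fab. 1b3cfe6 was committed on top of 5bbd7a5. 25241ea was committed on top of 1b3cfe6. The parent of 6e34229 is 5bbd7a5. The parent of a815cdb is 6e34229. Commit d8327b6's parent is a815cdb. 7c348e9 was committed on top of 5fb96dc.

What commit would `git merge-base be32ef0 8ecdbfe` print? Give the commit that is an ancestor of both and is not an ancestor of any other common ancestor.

Ancestors of be32ef0: {5fb96dc, b6b46f0, be32ef0}.
Ancestors of 8ecdbfe: {5fb96dc, 67d9b54, 8ecdbfe}.
Common ancestors: {5fb96dc}.
The only common ancestor is 5fb96dc, so it is the merge base.

5fb96dc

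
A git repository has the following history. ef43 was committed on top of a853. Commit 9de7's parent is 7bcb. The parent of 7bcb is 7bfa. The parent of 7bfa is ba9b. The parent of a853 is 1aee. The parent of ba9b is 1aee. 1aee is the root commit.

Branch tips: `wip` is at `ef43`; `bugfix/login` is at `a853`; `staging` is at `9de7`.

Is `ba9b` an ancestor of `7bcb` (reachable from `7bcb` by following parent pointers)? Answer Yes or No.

Ancestors of 7bcb (commits reachable by following parents): {1aee, 7bcb, 7bfa, ba9b}.
ba9b is in that set, so it is an ancestor of 7bcb.

Yes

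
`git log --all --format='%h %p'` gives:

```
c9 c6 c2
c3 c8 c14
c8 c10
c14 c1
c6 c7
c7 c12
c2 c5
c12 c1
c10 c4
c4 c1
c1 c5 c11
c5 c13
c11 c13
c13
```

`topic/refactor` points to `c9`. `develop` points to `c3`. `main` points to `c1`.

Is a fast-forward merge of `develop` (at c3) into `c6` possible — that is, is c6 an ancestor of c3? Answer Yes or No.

No

A fast-forward from c6 to c3 is possible iff c6 is an ancestor of c3.
Ancestors of c3: {c1, c10, c11, c13, c14, c3, c4, c5, c8}.
c6 is not among them, so fast-forward is not possible.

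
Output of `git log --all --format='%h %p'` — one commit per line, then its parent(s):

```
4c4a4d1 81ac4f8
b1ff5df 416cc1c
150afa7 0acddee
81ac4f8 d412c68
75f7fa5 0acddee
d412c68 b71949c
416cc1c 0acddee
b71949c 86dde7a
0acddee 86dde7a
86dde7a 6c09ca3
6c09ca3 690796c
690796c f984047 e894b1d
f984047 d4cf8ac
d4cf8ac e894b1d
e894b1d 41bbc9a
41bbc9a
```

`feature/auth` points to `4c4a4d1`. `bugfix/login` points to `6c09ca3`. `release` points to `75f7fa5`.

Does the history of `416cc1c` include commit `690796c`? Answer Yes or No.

Yes

Ancestors of 416cc1c (commits reachable by following parents): {0acddee, 416cc1c, 41bbc9a, 690796c, 6c09ca3, 86dde7a, d4cf8ac, e894b1d, f984047}.
690796c is in that set, so it is an ancestor of 416cc1c.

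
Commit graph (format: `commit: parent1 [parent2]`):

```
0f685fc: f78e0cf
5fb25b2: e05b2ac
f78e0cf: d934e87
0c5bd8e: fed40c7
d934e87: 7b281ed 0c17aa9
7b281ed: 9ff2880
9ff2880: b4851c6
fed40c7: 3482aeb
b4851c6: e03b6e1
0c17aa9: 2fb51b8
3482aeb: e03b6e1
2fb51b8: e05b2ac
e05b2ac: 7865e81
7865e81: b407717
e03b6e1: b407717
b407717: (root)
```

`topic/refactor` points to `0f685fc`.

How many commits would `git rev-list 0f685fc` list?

Walking parent pointers from 0f685fc: reachable set = {0c17aa9, 0f685fc, 2fb51b8, 7865e81, 7b281ed, 9ff2880, b407717, b4851c6, d934e87, e03b6e1, e05b2ac, f78e0cf}.
That is 12 commits.

12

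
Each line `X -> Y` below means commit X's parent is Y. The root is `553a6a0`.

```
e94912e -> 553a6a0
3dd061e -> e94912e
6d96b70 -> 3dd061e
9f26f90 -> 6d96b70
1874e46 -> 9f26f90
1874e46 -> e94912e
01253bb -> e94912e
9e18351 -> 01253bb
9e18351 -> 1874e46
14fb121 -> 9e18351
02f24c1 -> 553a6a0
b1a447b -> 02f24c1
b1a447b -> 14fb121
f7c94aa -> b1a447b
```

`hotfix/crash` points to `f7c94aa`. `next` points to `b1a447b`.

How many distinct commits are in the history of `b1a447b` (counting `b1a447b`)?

Walking parent pointers from b1a447b: reachable set = {01253bb, 02f24c1, 14fb121, 1874e46, 3dd061e, 553a6a0, 6d96b70, 9e18351, 9f26f90, b1a447b, e94912e}.
That is 11 commits.

11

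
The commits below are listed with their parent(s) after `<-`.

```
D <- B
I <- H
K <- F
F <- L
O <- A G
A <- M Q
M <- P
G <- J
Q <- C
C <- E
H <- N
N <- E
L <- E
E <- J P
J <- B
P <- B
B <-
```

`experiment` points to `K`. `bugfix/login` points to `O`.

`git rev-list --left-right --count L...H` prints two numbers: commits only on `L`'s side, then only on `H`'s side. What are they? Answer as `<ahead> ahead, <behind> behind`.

Reachable from L: {B, E, J, L, P}.
Reachable from H: {B, E, H, J, N, P}.
Only in L's history (ahead): {L} — 1.
Only in H's history (behind): {H, N} — 2.

1 ahead, 2 behind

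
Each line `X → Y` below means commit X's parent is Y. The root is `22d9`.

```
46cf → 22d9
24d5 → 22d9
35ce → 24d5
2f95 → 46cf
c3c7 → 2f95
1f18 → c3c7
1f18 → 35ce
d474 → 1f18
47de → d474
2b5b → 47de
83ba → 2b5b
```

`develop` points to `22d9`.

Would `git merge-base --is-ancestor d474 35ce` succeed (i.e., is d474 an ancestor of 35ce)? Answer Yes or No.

No

Ancestors of 35ce: {22d9, 24d5, 35ce}.
d474 is not in that set, so it is not an ancestor of 35ce.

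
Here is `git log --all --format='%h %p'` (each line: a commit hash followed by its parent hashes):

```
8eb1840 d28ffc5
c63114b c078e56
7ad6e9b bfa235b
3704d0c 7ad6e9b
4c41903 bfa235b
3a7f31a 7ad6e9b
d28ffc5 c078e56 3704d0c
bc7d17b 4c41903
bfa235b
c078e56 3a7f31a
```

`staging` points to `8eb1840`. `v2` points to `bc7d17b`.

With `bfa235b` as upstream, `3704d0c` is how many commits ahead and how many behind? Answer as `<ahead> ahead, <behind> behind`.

Reachable from 3704d0c: {3704d0c, 7ad6e9b, bfa235b}.
Reachable from bfa235b: {bfa235b}.
Only in 3704d0c's history (ahead): {3704d0c, 7ad6e9b} — 2.
Only in bfa235b's history (behind): {} — 0.

2 ahead, 0 behind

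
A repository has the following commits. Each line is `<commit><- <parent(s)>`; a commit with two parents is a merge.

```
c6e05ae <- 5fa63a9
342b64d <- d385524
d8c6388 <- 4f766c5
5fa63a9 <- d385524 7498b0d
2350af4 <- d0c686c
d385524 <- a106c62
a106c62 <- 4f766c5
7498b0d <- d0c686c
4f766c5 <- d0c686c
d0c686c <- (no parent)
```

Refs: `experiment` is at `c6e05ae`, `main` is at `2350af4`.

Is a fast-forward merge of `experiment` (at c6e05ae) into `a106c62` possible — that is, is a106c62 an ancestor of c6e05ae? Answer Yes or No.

A fast-forward from a106c62 to c6e05ae is possible iff a106c62 is an ancestor of c6e05ae.
Ancestors of c6e05ae: {4f766c5, 5fa63a9, 7498b0d, a106c62, c6e05ae, d0c686c, d385524}.
a106c62 is among them, so fast-forward is possible.

Yes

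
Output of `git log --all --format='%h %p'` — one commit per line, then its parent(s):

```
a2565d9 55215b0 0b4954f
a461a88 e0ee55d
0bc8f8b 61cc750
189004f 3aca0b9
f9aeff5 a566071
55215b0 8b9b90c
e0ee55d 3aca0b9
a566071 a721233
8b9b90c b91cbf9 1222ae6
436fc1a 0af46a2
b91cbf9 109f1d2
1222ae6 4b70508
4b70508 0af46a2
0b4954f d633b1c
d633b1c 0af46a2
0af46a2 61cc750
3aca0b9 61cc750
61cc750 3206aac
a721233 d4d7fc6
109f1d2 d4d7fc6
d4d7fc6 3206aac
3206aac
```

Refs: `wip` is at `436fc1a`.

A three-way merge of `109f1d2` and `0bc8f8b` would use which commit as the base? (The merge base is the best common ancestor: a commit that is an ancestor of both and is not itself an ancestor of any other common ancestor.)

Ancestors of 109f1d2: {109f1d2, 3206aac, d4d7fc6}.
Ancestors of 0bc8f8b: {0bc8f8b, 3206aac, 61cc750}.
Common ancestors: {3206aac}.
The only common ancestor is 3206aac, so it is the merge base.

3206aac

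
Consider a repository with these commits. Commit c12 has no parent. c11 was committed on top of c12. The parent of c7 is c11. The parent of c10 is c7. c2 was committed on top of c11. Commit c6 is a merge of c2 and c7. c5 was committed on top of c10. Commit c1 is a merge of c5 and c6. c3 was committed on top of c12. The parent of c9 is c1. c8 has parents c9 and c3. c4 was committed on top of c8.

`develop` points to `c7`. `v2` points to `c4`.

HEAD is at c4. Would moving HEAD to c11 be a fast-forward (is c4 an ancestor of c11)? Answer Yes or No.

No

A fast-forward from c4 to c11 is possible iff c4 is an ancestor of c11.
Ancestors of c11: {c11, c12}.
c4 is not among them, so fast-forward is not possible.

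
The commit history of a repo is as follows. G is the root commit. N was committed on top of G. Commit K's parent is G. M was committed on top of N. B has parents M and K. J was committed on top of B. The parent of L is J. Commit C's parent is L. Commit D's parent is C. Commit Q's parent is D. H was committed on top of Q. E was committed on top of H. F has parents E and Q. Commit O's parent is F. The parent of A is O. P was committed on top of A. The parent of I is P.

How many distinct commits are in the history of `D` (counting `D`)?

Walking parent pointers from D: reachable set = {B, C, D, G, J, K, L, M, N}.
That is 9 commits.

9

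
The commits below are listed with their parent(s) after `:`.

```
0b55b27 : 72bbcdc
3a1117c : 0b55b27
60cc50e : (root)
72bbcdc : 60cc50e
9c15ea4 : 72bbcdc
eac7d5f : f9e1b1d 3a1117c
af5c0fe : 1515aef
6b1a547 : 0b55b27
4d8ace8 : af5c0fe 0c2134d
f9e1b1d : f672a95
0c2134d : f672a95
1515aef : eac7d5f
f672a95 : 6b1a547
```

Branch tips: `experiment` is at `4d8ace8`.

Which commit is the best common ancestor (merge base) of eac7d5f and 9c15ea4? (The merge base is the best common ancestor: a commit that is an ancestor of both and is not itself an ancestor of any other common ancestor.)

72bbcdc

Ancestors of eac7d5f: {0b55b27, 3a1117c, 60cc50e, 6b1a547, 72bbcdc, eac7d5f, f672a95, f9e1b1d}.
Ancestors of 9c15ea4: {60cc50e, 72bbcdc, 9c15ea4}.
Common ancestors: {60cc50e, 72bbcdc}.
Among these, 72bbcdc is not an ancestor of any other common ancestor — it is the merge base.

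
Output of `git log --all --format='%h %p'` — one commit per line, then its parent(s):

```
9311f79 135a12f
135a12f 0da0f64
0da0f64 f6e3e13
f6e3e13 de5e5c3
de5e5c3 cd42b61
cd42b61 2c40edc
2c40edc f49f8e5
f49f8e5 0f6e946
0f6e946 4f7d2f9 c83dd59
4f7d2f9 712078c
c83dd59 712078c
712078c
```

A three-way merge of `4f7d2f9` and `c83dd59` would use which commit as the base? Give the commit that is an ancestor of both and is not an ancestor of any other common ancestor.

712078c

Ancestors of 4f7d2f9: {4f7d2f9, 712078c}.
Ancestors of c83dd59: {712078c, c83dd59}.
Common ancestors: {712078c}.
The only common ancestor is 712078c, so it is the merge base.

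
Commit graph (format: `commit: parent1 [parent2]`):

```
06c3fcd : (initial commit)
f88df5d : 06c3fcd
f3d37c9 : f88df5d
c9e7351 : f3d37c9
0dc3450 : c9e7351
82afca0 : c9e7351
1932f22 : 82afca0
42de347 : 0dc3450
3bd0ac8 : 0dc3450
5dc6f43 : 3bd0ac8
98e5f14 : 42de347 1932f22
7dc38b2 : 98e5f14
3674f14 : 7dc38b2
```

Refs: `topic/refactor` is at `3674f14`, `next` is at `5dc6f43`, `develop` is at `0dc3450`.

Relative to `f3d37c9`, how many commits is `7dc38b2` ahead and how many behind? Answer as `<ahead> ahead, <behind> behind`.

Reachable from 7dc38b2: {06c3fcd, 0dc3450, 1932f22, 42de347, 7dc38b2, 82afca0, 98e5f14, c9e7351, f3d37c9, f88df5d}.
Reachable from f3d37c9: {06c3fcd, f3d37c9, f88df5d}.
Only in 7dc38b2's history (ahead): {0dc3450, 1932f22, 42de347, 7dc38b2, 82afca0, 98e5f14, c9e7351} — 7.
Only in f3d37c9's history (behind): {} — 0.

7 ahead, 0 behind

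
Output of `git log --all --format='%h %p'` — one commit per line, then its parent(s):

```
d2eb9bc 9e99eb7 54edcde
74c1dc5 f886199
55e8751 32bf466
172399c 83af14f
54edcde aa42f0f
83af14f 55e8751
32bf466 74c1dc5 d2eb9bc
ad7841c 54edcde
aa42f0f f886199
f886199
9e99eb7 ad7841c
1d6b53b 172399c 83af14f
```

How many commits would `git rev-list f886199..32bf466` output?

Reachable from 32bf466: {32bf466, 54edcde, 74c1dc5, 9e99eb7, aa42f0f, ad7841c, d2eb9bc, f886199}.
Reachable from f886199: {f886199}.
In 32bf466's history but not f886199's: {32bf466, 54edcde, 74c1dc5, 9e99eb7, aa42f0f, ad7841c, d2eb9bc} — 7 commits.

7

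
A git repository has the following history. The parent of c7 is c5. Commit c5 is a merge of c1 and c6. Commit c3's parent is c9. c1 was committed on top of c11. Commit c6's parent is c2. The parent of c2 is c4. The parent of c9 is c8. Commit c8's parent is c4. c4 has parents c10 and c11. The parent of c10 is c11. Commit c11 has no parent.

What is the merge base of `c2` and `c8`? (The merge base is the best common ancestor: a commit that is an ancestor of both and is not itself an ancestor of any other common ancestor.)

Ancestors of c2: {c10, c11, c2, c4}.
Ancestors of c8: {c10, c11, c4, c8}.
Common ancestors: {c10, c11, c4}.
Among these, c4 is not an ancestor of any other common ancestor — it is the merge base.

c4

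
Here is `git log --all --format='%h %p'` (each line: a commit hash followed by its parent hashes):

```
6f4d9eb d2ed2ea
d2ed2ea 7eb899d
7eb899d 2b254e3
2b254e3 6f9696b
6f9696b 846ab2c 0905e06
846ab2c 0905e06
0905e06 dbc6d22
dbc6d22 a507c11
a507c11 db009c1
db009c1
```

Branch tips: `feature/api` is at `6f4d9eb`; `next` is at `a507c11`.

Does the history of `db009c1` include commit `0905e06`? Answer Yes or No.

Ancestors of db009c1: {db009c1}.
0905e06 is not in that set, so it is not an ancestor of db009c1.

No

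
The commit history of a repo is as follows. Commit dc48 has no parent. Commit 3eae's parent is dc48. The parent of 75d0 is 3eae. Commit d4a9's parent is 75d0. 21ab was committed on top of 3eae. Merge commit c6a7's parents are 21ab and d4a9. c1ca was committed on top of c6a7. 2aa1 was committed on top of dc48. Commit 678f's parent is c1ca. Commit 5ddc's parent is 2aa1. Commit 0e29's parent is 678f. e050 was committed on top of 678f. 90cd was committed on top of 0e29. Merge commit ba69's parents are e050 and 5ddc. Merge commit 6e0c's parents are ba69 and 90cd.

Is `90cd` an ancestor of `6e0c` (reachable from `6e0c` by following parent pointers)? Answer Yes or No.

Ancestors of 6e0c (commits reachable by following parents): {0e29, 21ab, 2aa1, 3eae, 5ddc, 678f, 6e0c, 75d0, 90cd, ba69, c1ca, c6a7, d4a9, dc48, e050}.
90cd is in that set, so it is an ancestor of 6e0c.

Yes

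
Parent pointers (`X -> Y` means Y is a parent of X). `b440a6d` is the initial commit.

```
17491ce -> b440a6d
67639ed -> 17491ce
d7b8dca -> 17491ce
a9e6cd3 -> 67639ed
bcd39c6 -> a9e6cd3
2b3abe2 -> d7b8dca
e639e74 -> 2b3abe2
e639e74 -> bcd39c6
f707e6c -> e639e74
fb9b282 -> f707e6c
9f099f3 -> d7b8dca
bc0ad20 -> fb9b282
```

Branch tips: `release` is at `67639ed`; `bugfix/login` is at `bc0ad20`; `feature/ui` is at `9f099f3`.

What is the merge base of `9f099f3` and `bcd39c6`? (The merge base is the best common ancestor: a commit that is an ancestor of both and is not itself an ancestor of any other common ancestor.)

17491ce

Ancestors of 9f099f3: {17491ce, 9f099f3, b440a6d, d7b8dca}.
Ancestors of bcd39c6: {17491ce, 67639ed, a9e6cd3, b440a6d, bcd39c6}.
Common ancestors: {17491ce, b440a6d}.
Among these, 17491ce is not an ancestor of any other common ancestor — it is the merge base.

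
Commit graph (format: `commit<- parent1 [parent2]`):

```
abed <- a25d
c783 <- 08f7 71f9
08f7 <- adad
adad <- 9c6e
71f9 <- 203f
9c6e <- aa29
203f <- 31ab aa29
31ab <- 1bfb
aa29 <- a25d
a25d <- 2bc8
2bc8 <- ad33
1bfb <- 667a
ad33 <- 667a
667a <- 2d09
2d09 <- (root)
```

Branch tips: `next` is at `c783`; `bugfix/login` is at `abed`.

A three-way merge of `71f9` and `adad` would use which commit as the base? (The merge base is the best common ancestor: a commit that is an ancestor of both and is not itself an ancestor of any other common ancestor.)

Ancestors of 71f9: {1bfb, 203f, 2bc8, 2d09, 31ab, 667a, 71f9, a25d, aa29, ad33}.
Ancestors of adad: {2bc8, 2d09, 667a, 9c6e, a25d, aa29, ad33, adad}.
Common ancestors: {2bc8, 2d09, 667a, a25d, aa29, ad33}.
Among these, aa29 is not an ancestor of any other common ancestor — it is the merge base.

aa29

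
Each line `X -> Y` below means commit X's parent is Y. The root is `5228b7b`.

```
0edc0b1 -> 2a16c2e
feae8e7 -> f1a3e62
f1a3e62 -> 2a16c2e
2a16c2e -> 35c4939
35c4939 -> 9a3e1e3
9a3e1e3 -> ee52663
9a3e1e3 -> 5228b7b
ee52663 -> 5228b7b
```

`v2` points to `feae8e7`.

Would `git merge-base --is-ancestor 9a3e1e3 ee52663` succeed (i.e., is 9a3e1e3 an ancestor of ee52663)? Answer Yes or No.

Ancestors of ee52663: {5228b7b, ee52663}.
9a3e1e3 is not in that set, so it is not an ancestor of ee52663.

No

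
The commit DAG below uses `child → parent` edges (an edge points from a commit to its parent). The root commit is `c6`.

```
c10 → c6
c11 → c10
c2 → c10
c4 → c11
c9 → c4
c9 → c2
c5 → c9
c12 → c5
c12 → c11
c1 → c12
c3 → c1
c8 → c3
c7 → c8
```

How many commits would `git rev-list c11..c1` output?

6

Reachable from c1: {c1, c10, c11, c12, c2, c4, c5, c6, c9}.
Reachable from c11: {c10, c11, c6}.
In c1's history but not c11's: {c1, c12, c2, c4, c5, c9} — 6 commits.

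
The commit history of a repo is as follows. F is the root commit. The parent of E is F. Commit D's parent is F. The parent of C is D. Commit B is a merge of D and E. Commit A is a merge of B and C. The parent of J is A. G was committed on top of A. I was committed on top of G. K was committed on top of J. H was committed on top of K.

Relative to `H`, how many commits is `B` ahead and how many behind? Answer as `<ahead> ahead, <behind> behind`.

0 ahead, 5 behind

Reachable from B: {B, D, E, F}.
Reachable from H: {A, B, C, D, E, F, H, J, K}.
Only in B's history (ahead): {} — 0.
Only in H's history (behind): {A, C, H, J, K} — 5.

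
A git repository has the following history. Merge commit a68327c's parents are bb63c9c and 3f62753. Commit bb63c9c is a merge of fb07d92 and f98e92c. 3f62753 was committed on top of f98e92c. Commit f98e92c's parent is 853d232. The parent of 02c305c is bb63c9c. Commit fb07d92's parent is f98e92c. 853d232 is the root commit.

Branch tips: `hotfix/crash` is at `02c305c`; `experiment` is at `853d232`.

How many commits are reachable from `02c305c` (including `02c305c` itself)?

5

Walking parent pointers from 02c305c: reachable set = {02c305c, 853d232, bb63c9c, f98e92c, fb07d92}.
That is 5 commits.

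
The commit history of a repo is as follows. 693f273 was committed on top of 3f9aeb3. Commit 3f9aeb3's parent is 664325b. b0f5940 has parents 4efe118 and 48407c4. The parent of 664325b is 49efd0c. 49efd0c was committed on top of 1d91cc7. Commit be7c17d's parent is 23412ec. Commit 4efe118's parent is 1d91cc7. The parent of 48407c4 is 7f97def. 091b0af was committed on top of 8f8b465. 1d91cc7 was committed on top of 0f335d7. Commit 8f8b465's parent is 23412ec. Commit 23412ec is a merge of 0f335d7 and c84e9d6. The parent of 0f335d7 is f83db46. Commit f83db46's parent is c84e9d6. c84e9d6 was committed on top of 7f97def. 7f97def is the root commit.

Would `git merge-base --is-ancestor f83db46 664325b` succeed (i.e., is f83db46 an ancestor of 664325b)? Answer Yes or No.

Yes

Ancestors of 664325b (commits reachable by following parents): {0f335d7, 1d91cc7, 49efd0c, 664325b, 7f97def, c84e9d6, f83db46}.
f83db46 is in that set, so it is an ancestor of 664325b.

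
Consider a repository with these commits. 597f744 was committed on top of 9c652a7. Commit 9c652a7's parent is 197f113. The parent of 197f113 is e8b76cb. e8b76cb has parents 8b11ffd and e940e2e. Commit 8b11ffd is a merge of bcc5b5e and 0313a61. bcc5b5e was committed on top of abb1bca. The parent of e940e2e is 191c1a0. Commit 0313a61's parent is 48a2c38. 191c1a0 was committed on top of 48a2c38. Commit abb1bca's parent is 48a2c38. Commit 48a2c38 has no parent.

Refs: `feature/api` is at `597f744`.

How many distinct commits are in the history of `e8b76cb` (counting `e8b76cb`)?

8

Walking parent pointers from e8b76cb: reachable set = {0313a61, 191c1a0, 48a2c38, 8b11ffd, abb1bca, bcc5b5e, e8b76cb, e940e2e}.
That is 8 commits.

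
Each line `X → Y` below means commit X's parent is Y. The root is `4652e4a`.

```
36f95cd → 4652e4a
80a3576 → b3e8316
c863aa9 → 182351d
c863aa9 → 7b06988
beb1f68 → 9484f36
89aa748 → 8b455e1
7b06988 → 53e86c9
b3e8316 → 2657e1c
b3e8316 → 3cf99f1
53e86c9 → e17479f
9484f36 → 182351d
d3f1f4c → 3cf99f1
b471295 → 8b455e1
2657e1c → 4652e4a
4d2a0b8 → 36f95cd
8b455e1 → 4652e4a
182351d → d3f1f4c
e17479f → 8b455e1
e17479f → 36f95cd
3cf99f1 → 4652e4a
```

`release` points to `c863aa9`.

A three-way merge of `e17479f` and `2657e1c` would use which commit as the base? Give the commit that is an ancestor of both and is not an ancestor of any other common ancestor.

Ancestors of e17479f: {36f95cd, 4652e4a, 8b455e1, e17479f}.
Ancestors of 2657e1c: {2657e1c, 4652e4a}.
Common ancestors: {4652e4a}.
The only common ancestor is 4652e4a, so it is the merge base.

4652e4a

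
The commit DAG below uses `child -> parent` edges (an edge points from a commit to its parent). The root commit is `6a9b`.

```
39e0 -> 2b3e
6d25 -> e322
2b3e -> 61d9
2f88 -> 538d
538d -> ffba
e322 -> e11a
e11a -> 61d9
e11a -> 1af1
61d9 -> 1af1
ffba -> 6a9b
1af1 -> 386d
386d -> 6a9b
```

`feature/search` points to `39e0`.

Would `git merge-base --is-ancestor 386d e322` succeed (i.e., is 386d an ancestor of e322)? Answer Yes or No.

Ancestors of e322 (commits reachable by following parents): {1af1, 386d, 61d9, 6a9b, e11a, e322}.
386d is in that set, so it is an ancestor of e322.

Yes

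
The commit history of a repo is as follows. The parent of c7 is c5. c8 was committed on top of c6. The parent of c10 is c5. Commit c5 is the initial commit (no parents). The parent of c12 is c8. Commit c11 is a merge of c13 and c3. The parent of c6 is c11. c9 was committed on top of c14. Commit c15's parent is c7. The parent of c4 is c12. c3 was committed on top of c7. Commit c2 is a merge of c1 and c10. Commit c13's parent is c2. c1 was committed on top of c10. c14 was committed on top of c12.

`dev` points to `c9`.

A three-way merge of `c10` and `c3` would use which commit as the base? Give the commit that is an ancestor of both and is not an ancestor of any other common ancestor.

Ancestors of c10: {c10, c5}.
Ancestors of c3: {c3, c5, c7}.
Common ancestors: {c5}.
The only common ancestor is c5, so it is the merge base.

c5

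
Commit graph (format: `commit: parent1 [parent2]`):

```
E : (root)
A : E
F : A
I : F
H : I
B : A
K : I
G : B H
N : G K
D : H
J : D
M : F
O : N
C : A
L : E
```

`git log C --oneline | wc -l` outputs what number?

Walking parent pointers from C: reachable set = {A, C, E}.
That is 3 commits.

3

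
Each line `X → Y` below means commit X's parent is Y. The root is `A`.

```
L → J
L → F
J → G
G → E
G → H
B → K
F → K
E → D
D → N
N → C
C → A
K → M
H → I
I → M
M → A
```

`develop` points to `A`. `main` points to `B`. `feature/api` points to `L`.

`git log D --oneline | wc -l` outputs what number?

4

Walking parent pointers from D: reachable set = {A, C, D, N}.
That is 4 commits.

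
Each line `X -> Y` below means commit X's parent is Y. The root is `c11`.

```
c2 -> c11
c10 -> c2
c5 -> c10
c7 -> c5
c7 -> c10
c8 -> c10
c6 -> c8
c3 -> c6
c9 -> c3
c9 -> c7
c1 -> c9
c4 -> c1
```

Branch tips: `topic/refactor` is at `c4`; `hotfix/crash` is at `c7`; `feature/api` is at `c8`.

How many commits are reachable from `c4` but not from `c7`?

Reachable from c4: {c1, c10, c11, c2, c3, c4, c5, c6, c7, c8, c9}.
Reachable from c7: {c10, c11, c2, c5, c7}.
In c4's history but not c7's: {c1, c3, c4, c6, c8, c9} — 6 commits.

6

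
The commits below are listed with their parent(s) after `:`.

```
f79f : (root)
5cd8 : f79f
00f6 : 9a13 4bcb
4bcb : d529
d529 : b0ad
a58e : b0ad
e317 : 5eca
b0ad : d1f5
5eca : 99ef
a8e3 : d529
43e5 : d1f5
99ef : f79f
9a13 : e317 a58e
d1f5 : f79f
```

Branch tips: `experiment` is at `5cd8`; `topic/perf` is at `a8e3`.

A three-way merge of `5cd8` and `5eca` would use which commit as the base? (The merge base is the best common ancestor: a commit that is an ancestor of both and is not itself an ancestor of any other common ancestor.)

Ancestors of 5cd8: {5cd8, f79f}.
Ancestors of 5eca: {5eca, 99ef, f79f}.
Common ancestors: {f79f}.
The only common ancestor is f79f, so it is the merge base.

f79f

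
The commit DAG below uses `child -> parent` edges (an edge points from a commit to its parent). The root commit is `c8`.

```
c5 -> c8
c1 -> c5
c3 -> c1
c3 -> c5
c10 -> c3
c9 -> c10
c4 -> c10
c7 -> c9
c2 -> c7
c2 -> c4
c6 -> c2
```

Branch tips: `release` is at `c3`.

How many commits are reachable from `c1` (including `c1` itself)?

Walking parent pointers from c1: reachable set = {c1, c5, c8}.
That is 3 commits.

3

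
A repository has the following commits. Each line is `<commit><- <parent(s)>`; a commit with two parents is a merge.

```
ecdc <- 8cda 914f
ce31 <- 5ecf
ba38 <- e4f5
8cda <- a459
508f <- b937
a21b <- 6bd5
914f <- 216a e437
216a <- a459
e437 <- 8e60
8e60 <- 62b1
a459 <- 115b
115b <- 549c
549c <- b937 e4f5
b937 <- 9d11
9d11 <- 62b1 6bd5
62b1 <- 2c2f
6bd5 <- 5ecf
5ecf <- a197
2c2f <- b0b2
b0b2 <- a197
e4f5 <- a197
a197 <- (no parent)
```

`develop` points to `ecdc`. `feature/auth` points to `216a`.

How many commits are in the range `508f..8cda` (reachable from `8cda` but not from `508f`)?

Reachable from 8cda: {115b, 2c2f, 549c, 5ecf, 62b1, 6bd5, 8cda, 9d11, a197, a459, b0b2, b937, e4f5}.
Reachable from 508f: {2c2f, 508f, 5ecf, 62b1, 6bd5, 9d11, a197, b0b2, b937}.
In 8cda's history but not 508f's: {115b, 549c, 8cda, a459, e4f5} — 5 commits.

5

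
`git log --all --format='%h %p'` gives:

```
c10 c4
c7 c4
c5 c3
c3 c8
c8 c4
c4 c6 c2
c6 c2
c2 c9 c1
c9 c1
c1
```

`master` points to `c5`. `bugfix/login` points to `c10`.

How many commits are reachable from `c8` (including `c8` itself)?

Walking parent pointers from c8: reachable set = {c1, c2, c4, c6, c8, c9}.
That is 6 commits.

6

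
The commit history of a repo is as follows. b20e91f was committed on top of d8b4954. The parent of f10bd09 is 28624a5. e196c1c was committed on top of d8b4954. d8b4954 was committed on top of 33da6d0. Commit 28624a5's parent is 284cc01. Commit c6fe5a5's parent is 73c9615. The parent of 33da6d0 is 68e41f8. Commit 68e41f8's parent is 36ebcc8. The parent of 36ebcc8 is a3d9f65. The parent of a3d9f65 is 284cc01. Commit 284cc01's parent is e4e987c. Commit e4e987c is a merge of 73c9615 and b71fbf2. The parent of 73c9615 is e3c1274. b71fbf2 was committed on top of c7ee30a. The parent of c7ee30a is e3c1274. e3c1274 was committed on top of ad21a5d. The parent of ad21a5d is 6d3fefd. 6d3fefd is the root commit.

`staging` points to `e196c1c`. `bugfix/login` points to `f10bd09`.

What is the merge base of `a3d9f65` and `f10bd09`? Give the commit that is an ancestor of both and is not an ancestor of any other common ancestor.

Ancestors of a3d9f65: {284cc01, 6d3fefd, 73c9615, a3d9f65, ad21a5d, b71fbf2, c7ee30a, e3c1274, e4e987c}.
Ancestors of f10bd09: {284cc01, 28624a5, 6d3fefd, 73c9615, ad21a5d, b71fbf2, c7ee30a, e3c1274, e4e987c, f10bd09}.
Common ancestors: {284cc01, 6d3fefd, 73c9615, ad21a5d, b71fbf2, c7ee30a, e3c1274, e4e987c}.
Among these, 284cc01 is not an ancestor of any other common ancestor — it is the merge base.

284cc01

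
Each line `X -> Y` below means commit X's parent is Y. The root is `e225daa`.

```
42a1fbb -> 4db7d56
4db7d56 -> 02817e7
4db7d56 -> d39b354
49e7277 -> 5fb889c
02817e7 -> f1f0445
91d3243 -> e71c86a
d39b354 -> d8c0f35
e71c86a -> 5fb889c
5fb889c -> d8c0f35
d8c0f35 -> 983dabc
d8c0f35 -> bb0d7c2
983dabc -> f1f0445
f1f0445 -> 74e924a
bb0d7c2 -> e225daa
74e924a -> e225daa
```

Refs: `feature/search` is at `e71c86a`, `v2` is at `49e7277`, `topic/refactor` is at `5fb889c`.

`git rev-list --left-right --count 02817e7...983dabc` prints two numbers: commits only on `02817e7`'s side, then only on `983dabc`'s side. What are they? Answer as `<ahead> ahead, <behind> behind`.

Reachable from 02817e7: {02817e7, 74e924a, e225daa, f1f0445}.
Reachable from 983dabc: {74e924a, 983dabc, e225daa, f1f0445}.
Only in 02817e7's history (ahead): {02817e7} — 1.
Only in 983dabc's history (behind): {983dabc} — 1.

1 ahead, 1 behind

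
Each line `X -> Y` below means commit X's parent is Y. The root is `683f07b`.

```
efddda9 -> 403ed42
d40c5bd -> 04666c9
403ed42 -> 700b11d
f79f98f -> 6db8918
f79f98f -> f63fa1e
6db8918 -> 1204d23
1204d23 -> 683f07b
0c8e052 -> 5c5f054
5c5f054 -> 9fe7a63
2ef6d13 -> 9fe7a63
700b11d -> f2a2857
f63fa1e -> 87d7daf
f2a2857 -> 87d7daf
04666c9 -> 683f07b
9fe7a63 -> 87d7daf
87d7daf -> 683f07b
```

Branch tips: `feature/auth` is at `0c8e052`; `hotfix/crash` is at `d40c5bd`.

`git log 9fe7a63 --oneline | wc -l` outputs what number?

3

Walking parent pointers from 9fe7a63: reachable set = {683f07b, 87d7daf, 9fe7a63}.
That is 3 commits.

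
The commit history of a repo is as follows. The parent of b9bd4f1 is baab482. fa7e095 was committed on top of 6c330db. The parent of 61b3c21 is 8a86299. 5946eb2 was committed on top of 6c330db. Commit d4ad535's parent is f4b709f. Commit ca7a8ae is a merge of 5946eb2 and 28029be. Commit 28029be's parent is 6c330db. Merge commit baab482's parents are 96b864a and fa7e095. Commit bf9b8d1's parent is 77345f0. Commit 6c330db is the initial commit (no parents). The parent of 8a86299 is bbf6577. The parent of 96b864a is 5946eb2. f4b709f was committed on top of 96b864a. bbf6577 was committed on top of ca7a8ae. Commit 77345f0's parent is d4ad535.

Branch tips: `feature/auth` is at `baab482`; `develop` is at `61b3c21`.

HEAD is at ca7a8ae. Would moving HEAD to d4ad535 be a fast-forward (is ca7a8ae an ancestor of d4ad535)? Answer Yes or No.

No

A fast-forward from ca7a8ae to d4ad535 is possible iff ca7a8ae is an ancestor of d4ad535.
Ancestors of d4ad535: {5946eb2, 6c330db, 96b864a, d4ad535, f4b709f}.
ca7a8ae is not among them, so fast-forward is not possible.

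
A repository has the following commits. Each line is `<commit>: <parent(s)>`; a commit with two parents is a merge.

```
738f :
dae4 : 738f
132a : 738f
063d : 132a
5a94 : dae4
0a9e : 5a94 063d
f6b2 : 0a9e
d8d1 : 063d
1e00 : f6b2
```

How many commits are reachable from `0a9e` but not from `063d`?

3

Reachable from 0a9e: {063d, 0a9e, 132a, 5a94, 738f, dae4}.
Reachable from 063d: {063d, 132a, 738f}.
In 0a9e's history but not 063d's: {0a9e, 5a94, dae4} — 3 commits.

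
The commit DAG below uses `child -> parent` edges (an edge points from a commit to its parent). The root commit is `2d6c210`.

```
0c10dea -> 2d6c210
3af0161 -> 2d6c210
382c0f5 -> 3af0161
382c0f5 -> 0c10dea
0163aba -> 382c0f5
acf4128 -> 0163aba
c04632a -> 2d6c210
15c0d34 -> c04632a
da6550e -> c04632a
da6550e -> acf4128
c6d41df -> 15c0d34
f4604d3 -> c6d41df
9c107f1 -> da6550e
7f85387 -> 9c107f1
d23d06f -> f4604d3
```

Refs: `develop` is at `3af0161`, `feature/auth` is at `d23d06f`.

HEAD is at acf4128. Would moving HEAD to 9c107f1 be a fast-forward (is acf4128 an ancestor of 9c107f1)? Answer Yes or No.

Yes

A fast-forward from acf4128 to 9c107f1 is possible iff acf4128 is an ancestor of 9c107f1.
Ancestors of 9c107f1: {0163aba, 0c10dea, 2d6c210, 382c0f5, 3af0161, 9c107f1, acf4128, c04632a, da6550e}.
acf4128 is among them, so fast-forward is possible.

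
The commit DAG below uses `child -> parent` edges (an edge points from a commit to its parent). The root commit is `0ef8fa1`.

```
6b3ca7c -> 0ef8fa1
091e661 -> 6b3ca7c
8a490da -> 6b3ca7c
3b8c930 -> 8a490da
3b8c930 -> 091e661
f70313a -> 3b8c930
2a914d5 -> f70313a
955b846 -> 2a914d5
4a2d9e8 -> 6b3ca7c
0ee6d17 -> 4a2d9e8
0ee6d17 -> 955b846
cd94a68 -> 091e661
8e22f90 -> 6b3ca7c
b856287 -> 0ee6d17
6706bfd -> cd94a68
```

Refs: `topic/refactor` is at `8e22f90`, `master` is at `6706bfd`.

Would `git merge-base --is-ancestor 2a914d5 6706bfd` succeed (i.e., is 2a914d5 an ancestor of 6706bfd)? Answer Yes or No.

Ancestors of 6706bfd: {091e661, 0ef8fa1, 6706bfd, 6b3ca7c, cd94a68}.
2a914d5 is not in that set, so it is not an ancestor of 6706bfd.

No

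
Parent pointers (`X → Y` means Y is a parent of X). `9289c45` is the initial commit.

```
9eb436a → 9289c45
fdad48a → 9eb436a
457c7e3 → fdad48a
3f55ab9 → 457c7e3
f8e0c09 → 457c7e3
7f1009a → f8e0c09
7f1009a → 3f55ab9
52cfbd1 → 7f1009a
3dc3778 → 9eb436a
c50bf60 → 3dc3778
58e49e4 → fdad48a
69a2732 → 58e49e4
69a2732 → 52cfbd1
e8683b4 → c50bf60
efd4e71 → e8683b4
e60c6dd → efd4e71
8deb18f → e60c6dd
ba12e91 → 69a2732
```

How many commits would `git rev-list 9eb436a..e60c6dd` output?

Reachable from e60c6dd: {3dc3778, 9289c45, 9eb436a, c50bf60, e60c6dd, e8683b4, efd4e71}.
Reachable from 9eb436a: {9289c45, 9eb436a}.
In e60c6dd's history but not 9eb436a's: {3dc3778, c50bf60, e60c6dd, e8683b4, efd4e71} — 5 commits.

5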